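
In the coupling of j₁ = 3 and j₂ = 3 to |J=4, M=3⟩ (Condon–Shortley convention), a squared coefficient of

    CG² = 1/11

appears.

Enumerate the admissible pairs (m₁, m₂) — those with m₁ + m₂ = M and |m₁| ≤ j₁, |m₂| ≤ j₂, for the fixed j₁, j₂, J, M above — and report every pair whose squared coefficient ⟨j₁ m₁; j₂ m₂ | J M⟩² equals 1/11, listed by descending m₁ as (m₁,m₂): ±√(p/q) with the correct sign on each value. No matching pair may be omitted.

Admissible pairs with m₁+m₂ = M = 3: (0,3), (1,2), (2,1), (3,0)
  (m₁,m₂)=(3,0): CG² = 9/22, CG = +√(9/22)
  (m₁,m₂)=(2,1): CG² = 1/11, CG = −√(1/11)   ← matches the target
  (m₁,m₂)=(1,2): CG² = 1/11, CG = −√(1/11)   ← matches the target
  (m₁,m₂)=(0,3): CG² = 9/22, CG = +√(9/22)
Pairs with CG² = 1/11: (2,1): −√(1/11); (1,2): −√(1/11)

(2,1): −√(1/11); (1,2): −√(1/11)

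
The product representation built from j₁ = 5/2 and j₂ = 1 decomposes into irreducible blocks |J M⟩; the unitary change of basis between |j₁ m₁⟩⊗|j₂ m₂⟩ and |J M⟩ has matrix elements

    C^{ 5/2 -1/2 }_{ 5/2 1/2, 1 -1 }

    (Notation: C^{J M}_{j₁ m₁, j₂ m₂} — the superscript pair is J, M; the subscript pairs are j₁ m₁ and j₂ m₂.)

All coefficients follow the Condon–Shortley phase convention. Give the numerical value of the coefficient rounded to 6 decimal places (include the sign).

triangle: 1!×4!×1!/7! = 24/5040
(j±m)!: 3!×2!×0!×2!×2!×3! = 288
prefactor² = (2J+1)×Δ×N² = 288/35
  k=0: +1/(0!×1!×2!×0!×2!×1!) = 1/4
Σ = 1/4  ⇒  CG² = 288/35×(1/4)² = 18/35
CG = +√(18/35) = +0.717137

+√(18/35) ≈ +0.717137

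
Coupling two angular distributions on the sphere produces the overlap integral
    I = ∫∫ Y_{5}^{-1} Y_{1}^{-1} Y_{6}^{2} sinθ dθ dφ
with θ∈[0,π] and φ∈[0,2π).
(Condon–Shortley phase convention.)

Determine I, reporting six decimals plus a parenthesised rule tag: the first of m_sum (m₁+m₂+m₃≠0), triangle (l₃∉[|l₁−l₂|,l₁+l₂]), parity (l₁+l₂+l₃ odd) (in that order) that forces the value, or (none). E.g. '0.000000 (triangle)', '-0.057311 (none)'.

Rules hold: Σm=0, L=12 even, 4≤6≤6.
N = 11·3·13 = 429
Δ = 0!·10!·2!/13! = 1/858
Racah Σ t=0..0: t=0:+1/14400 = 1/14400
⇒ 3j(5 1 6; 0 0 0)² = 6/143, sgn +1
Racah Σ t=0..0: t=0:+1/34560 = 1/34560
⇒ 3j(5 1 6; -1 -1 2)² = 14/429, sgn +1
4πI² = N·(3j₀)²·(3jₘ)² = 84/143
I = +1·√(0.587413/4π) = 0.21620548
No selection rule forces the value: the integral is nonzero (none).

0.216205 (none)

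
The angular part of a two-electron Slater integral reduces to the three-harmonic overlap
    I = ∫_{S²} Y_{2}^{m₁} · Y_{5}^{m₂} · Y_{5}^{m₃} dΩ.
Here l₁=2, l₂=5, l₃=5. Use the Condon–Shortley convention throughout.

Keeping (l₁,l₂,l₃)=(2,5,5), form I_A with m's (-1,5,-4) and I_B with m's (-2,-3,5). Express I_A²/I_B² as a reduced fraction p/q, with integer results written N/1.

9/2

l's match ⇒ only the (l;m) 3-j factors differ between A and B.
A: triangle coeff Δ(2,5,5) = 1/38610; Σ_t [2,2]: t=2:+1/80640 = 1/80640; (3j)²=9/286 [(2 5 5; -1 5 -4)], sign=-1
B: triangle coeff Δ(2,5,5) = 1/38610; Σ_t [2,2]: t=2:+1/161280 = 1/161280; (3j)²=1/143 [(2 5 5; -2 -3 5)], sign=+1
I_A²/I_B² = (9/286)/(1/143) = 9/2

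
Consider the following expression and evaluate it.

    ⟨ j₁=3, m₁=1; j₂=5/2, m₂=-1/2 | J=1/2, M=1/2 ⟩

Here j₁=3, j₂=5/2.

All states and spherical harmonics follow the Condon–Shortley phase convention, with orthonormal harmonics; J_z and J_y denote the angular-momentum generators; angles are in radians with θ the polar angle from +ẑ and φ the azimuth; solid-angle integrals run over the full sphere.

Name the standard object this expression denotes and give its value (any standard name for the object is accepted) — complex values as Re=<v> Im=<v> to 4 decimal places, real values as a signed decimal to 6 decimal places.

Clebsch–Gordan coefficient, +√(4/21) ≈ +0.436436

This is a Clebsch–Gordan (vector-coupling) coefficient.
j₁+j₂−J=5  J+j₁−j₂=1  J−j₁+j₂=0  j₁+j₂+J+1=7
(j₁±m₁, j₂±m₂, J±M) = (4,2,2,3,1,0)
P² = 192/7
sum k=2..2:
  [2] +1/12 = 1/12
S = 1/12
C² = P²·S² = 4/21 ; C = +0.436436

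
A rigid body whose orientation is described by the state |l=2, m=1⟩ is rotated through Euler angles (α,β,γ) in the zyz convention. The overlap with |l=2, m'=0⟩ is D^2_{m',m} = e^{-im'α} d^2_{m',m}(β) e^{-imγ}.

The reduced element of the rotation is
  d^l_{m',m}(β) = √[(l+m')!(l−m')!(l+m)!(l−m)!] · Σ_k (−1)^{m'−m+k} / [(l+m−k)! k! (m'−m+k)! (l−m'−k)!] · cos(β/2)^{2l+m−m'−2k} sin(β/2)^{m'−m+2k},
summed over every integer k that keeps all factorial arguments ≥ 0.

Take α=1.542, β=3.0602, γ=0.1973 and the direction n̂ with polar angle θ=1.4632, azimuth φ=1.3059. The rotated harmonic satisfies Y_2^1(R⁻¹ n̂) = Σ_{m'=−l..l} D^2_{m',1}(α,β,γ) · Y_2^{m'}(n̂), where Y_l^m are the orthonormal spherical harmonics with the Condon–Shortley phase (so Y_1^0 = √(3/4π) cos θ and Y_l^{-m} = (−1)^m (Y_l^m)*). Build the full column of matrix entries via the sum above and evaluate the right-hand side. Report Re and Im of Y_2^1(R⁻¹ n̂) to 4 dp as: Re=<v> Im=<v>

Re=-0.0219 Im=-0.0008

Need the full column D^2_{m',1} for m'=−2..2 at α=1.5420, β=3.0602, γ=0.1973.
cos(β/2)=0.040685, sin(β/2)=0.999172
d^2_{-2,1}: single k=3 term ⇒ +0.081168;  D = -0.078546+0.020466i
d^2_{-1,1}: k∈[2..3] ⇒ +0.004958 -0.996692 = -0.991735;  D = -0.222322-0.966494i
d^2_{0,1}: k∈[1..2] ⇒ +0.000165 -0.099410 = -0.099246;  D = -0.097320+0.019454i
d^2_{1,1}: k∈[0..1] ⇒ +0.000003 -0.004958 = -0.004955;  D = +0.000831+0.004885i
d^2_{2,1}: single k=0 term ⇒ -0.000135;  D = +0.000133-0.000019i
Y_2^{m'}(θ=1.4632,φ=1.3059) and Σ D·Y over m':
  (-0.0785+0.0205i)·(-0.3295-0.1930i)  (-0.2223-0.9665i)·(+0.0216-0.0796i)  (-0.0973+0.0195i)·(-0.3045+0.0000i)  (+0.0008+0.0049i)·(-0.0216-0.0796i)  (+0.0001-0.0000i)·(-0.3295+0.1930i)
Y_2^1(R⁻¹ n̂) = -0.021949-0.000824i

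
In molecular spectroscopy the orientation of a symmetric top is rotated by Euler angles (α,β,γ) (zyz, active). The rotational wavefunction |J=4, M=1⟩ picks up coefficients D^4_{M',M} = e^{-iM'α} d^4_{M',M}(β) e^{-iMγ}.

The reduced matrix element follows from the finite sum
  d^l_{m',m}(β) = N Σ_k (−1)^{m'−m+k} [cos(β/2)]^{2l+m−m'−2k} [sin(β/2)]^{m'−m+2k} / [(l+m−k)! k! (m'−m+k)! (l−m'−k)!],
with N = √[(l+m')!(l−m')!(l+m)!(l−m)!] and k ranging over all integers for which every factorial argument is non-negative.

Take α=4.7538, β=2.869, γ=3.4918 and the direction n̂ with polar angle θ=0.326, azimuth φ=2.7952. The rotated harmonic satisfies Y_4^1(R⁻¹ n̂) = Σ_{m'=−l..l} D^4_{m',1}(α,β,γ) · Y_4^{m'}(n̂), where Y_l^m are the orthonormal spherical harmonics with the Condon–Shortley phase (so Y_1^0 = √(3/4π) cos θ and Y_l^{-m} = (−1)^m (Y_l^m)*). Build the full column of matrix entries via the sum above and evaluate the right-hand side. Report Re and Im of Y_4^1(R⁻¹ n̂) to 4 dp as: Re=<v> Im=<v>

Re=0.3367 Im=0.3357

Need the full column D^4_{m',1} for m'=−4..4 at α=4.7538, β=2.8690, γ=3.4918.
cos(β/2)=0.135875, sin(β/2)=0.990726
d^4_{-4,1}: single k=5 term ⇒ +0.017918;  D = -0.017613+0.003288i
d^4_{-3,1}: k∈[4..5] ⇒ +0.004344 -0.138570 = -0.134226;  D = +0.030074+0.130813i
d^4_{-2,1}: k∈[3..5] ⇒ +0.000637 -0.050791 +0.540070 = +0.489915;  D = +0.472506-0.129441i
d^4_{-1,1}: k∈[2..5] ⇒ +0.000062 -0.009851 +0.261873 -0.928172 = -0.676089;  D = -0.205472-0.644110i
d^4_{0,1}: k∈[1..4] ⇒ +0.000004 -0.001208 +0.064247 -0.569284 = -0.506242;  D = +0.475514-0.173688i
d^4_{1,1}: k∈[0..3] ⇒ +0.000000 -0.000093 +0.009851 -0.174582 = -0.164823;  D = +0.062910+0.152345i
d^4_{2,1}: k∈[0..2] ⇒ -0.000004 +0.000955 -0.033861 = -0.032909;  D = -0.029872+0.013809i
d^4_{3,1}: k∈[0..1] ⇒ +0.000049 -0.004344 = -0.004295;  D = -0.001962-0.003821i
d^4_{4,1}: single k=0 term ⇒ -0.000337;  D = +0.000293-0.000166i
Y_4^{m'}(θ=0.326,φ=2.7952) and Σ D·Y over m':
  (-0.0176+0.0033i)·(+0.0009+0.0046i)  (+0.0301+0.1308i)·(-0.0197-0.0336i)  (+0.4725-0.1294i)·(+0.1394+0.1157i)  (-0.2055-0.6441i)·(-0.4431-0.1599i)  (+0.4755-0.1737i)·(+0.4512+0.0000i)  (+0.0629+0.1523i)·(+0.4431-0.1599i)  (-0.0299+0.0138i)·(+0.1394-0.1157i)  (-0.0020-0.0038i)·(+0.0197-0.0336i)  (+0.0003-0.0002i)·(+0.0009-0.0046i)
Y_4^1(R⁻¹ n̂) = +0.336746+0.335670i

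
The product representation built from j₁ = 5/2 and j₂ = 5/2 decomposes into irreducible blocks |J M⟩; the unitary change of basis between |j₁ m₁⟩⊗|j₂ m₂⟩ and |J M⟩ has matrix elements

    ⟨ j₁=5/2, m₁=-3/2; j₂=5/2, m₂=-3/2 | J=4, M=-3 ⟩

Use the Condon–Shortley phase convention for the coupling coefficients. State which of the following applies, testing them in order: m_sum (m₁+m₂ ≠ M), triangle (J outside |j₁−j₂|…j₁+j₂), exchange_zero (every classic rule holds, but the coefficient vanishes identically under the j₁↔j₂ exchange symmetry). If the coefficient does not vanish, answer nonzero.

exchange_zero

m-sum: m₁+m₂ = -3/2+(-3/2) = -3, M = -3  ✓
triangle: |j₁−j₂| = 0 ≤ J = 4 ≤ j₁+j₂ = 5  ✓
exchange: j₁=j₂ and m₁=m₂, and (−1)^(j₁+j₂−J) = (−1)^1 = −1 forces ⟨j₁m₁;j₂m₂|JM⟩ = −⟨j₂m₂;j₁m₁|JM⟩ = −⟨j₁m₁;j₂m₂|JM⟩ ⇒ the coefficient vanishes identically
Racah sum check: Σ_k collapses to 0 ⇒ CG = 0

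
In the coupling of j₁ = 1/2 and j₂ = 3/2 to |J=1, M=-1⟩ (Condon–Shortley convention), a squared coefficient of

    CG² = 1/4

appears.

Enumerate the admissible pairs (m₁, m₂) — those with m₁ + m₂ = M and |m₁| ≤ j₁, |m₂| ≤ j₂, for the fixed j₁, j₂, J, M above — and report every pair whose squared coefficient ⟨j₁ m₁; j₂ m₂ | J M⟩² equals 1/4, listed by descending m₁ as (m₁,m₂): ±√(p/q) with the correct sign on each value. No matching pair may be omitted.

Admissible pairs with m₁+m₂ = M = -1: (-1/2,-1/2), (1/2,-3/2)
  (m₁,m₂)=(1/2,-3/2): CG² = 3/4, CG = +√(3/4)
  (m₁,m₂)=(-1/2,-1/2): CG² = 1/4, CG = −√(1/4)   ← matches the target
Pairs with CG² = 1/4: (-1/2,-1/2): −√(1/4)

(-1/2,-1/2): −√(1/4)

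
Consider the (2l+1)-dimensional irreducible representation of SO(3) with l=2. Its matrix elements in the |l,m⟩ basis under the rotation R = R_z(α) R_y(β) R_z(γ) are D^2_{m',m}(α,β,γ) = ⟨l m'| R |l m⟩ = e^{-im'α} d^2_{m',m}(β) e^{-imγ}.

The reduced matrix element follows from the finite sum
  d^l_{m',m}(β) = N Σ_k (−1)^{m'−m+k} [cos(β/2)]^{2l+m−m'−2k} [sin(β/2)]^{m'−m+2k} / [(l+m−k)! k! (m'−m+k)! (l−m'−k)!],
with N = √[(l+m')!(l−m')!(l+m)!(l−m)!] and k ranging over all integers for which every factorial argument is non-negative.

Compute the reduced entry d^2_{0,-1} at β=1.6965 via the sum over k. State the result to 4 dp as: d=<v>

d=0.1523

d^2_{0,-1}(β=1.6965) via the finite sum:
c=cos(1.696500/2)=0.661297, s=sin(1.696500/2)=0.750124; N=√[2·2·1·6]=4.898979
k∈{0,1} keeps every argument non-negative
  k=0: (−1)^1·4.8990/(2)·0.6613^3·0.7501^1 = -0.531372
  k=1: (−1)^2·4.8990/(2)·0.6613^1·0.7501^3 = +0.683710
d^2_{0,-1}(1.6965) = -0.531372 +0.683710 = +0.152338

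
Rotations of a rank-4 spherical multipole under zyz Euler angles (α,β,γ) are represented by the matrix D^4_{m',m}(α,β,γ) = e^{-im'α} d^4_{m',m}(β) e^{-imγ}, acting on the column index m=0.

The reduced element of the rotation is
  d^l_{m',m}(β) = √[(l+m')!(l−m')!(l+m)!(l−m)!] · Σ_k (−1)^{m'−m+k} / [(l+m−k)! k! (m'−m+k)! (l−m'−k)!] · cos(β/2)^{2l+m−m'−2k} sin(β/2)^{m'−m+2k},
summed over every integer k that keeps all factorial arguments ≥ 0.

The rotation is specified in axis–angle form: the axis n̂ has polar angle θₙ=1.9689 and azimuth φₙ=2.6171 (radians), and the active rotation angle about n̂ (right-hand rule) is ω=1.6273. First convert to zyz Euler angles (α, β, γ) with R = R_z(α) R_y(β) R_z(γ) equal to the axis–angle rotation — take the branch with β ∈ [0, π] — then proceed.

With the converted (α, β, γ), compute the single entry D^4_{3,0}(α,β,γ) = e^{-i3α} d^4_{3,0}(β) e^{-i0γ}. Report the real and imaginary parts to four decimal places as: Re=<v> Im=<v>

Axis–angle → zyz. n̂ = (sinθₙcosφₙ, sinθₙsinφₙ, cosθₙ) = (-0.797888, +0.461612, -0.387671), ω = 1.6273.
R = I cosω + sinω [n̂]ₓ + (1−cosω) n̂n̂ᵀ gives
  R = [+0.616104, -0.002063, +0.787662; -0.776167, +0.168646, +0.607555; -0.134089, -0.985675, +0.102303]
β = atan2(√(R₁₃²+R₂₃²), R₃₃) = 1.468314; α = atan2(R₂₃, R₁₃) mod 2π = 0.657019; γ = atan2(R₃₂, −R₃₁) mod 2π = 4.847597
Split into d^4_{3,0}(β=1.4683) × two z-phases.
With c≡cos(β/2)=0.742396 and s≡sin(β/2)=0.669962, N=[5040·1·24·24]^{1/2}=1703.830978
The bounds max(0,m−m')=0 and min(l+m,l−m')=1 give 2 terms
  k=0: (−1)^3·1703.8310/(144)·0.7424^5·0.6700^3 = -0.802400
  k=1: (−1)^4·1703.8310/(144)·0.7424^3·0.6700^5 = +0.653462
d^4_{3,0}(1.4683) = -0.802400 +0.653462 = -0.148938
Phases: e^{-i·(3)·0.6570}=-0.389659-0.920959i, e^{-i·(0)·4.8476}=+1.000000+0.000000i ⇒ D=+0.058035+0.137166i

Re=0.0580 Im=0.1372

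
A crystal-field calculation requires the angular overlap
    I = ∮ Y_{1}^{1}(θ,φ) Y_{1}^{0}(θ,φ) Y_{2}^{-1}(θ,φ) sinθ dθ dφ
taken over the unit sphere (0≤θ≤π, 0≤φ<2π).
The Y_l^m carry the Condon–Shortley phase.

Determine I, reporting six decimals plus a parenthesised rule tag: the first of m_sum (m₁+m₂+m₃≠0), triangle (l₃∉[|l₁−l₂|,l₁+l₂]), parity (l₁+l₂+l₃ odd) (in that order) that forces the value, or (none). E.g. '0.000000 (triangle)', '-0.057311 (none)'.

-0.218510 (none)

Rules hold: Σm=0, L=4 even, 0≤2≤2.
N = 3·3·5 = 45
Δ = 0!·2!·2!/5! = 1/30
Racah Σ t=0..0: t=0:+1/1 = 1/1
⇒ 3j(1 1 2; 0 0 0)² = 2/15, sgn +1
Racah Σ t=0..0: t=0:+1/2 = 1/2
⇒ 3j(1 1 2; 1 0 -1)² = 1/10, sgn -1
4πI² = N·(3j₀)²·(3jₘ)² = 3/5
I = -1·√(0.6/4π) = -0.21850969
No selection rule forces the value: the integral is nonzero (none).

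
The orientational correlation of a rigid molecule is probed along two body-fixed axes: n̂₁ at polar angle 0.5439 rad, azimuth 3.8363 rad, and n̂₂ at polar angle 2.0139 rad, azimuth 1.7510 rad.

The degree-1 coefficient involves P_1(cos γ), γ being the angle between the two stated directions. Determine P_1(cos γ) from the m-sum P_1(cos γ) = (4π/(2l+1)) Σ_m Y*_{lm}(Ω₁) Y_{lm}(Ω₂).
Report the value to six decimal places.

-0.596935

Summing Y*_{l m}(θ₁,φ₁)·Y_{l m}(θ₂,φ₂) over m ∈ [−1, 1]; prefactor 4π/(2·1+1) = 4.188790:
  m=-1: (-0.13735 - 0.11445j) × (-0.05594 - 0.30707j) = -0.02746 + 0.04858j  (running Σ = -0.02746 + 0.04858j)
  m=0: (0.41810 + 0.00000j) × (-0.20949 + 0.00000j) = -0.08759 + 0.00000j  (running Σ = -0.11505 + 0.04858j)
  m=1: (0.13735 - 0.11445j) × (0.05594 - 0.30707j) = -0.02746 - 0.04858j  (running Σ = -0.14251 + 0.00000j)
Σ over m = -0.14251 + 0.00000j; ×(4π/3) → -0.59694 + 0.00000j. Real part: -0.596935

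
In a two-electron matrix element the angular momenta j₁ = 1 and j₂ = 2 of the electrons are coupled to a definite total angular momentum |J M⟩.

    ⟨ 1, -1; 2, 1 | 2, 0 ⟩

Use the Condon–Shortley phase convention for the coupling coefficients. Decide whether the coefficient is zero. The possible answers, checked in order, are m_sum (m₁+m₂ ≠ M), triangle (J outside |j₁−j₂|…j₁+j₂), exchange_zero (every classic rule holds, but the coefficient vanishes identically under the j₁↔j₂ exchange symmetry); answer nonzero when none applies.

m-sum: m₁+m₂ = -1+1 = 0, M = 0  ✓
triangle: |j₁−j₂| = 1 ≤ J = 2 ≤ j₁+j₂ = 3  ✓
exchange: j₁≠j₂ or m₁≠m₂ — the exchange symmetry imposes no constraint here
value check: CG = −√(1/2) = -0.707107 ≠ 0

nonzero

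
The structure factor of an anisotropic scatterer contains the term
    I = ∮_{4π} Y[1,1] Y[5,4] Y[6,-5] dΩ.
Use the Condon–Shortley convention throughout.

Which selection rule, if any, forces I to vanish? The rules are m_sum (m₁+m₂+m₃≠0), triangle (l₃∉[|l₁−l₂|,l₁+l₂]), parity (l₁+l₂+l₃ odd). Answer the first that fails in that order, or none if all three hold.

none

m₁+m₂+m₃ = 1 + 4 − 5 = 0  ✓
triangle: |1−5|=4 ≤ l₃=6 ≤ 1+5=6  ✓
parity: l₁+l₂+l₃ = 12 is even  ✓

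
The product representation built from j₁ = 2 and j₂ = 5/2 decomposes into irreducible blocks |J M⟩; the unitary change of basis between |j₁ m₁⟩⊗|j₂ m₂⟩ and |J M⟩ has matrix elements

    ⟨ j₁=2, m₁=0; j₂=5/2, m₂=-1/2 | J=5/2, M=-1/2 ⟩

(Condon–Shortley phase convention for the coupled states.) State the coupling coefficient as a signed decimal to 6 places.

triangle: 2!*2!*3!/8! = 24/40320
(j±m)!: 2!*2!*2!*3!*2!*3! = 576
prefactor² = (2J+1)*Δ*N² = 72/35
  k=0: +1/(0!*2!*2!*2!*0!*1!) = 1/8
  k=1: −1/(1!*1!*1!*1!*1!*2!) = -1/2
  k=2: +1/(2!*0!*0!*0!*2!*3!) = 1/24
Σ = -1/3  ⇒  CG² = 72/35*(-1/3)² = 8/35
CG = −√(8/35) = -0.478091

−√(8/35) = -0.478091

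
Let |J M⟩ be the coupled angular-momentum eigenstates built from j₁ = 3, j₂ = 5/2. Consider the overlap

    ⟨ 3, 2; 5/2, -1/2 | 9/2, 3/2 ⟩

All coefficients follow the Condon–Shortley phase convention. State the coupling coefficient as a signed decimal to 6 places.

√[10·1!5!4!/11! · 5!1!2!3!6!3!] = √(345600/77)
  +(−1)^0/∏(0,1,1,2,4,2)! = 1/96  (running 1/96)
  +(−1)^1/∏(1,0,0,1,5,3)! = -1/720  (running 13/1440)
⟨..|..⟩ = √(345600/77)·(13/1440) = +0.604815

+0.604815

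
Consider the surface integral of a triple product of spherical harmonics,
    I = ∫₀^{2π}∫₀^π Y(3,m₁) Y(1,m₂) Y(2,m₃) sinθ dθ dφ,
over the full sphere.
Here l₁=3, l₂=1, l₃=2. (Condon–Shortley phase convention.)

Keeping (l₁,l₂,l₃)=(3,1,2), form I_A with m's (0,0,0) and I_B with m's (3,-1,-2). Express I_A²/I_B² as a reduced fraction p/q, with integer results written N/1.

Same 3,1,2: normalisation and zero-m 3j drop out of the ratio.
A: Δ: 2! 4! 0! / 7! → 1/105; sum: t=1:−1/4 = -1/4; 3j²(3 1 2; 0 0 0) = Δ·Π!·Σ² = 3/35  (sign -1)
B: Δ: 2! 4! 0! / 7! → 1/105; sum: t=0:+1/48 = 1/48; 3j²(3 1 2; 3 -1 -2) = Δ·Π!·Σ² = 1/7  (sign +1)
I_A²/I_B² = (3/35)/(1/7) = 3/5

3/5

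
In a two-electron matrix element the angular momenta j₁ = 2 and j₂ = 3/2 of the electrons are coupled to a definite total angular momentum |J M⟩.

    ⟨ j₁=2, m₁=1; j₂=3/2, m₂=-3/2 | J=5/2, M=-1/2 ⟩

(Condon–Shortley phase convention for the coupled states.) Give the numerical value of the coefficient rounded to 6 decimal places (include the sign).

+√(27/70) = +0.621059

√[6·1!3!2!/7! · 3!1!0!3!2!3!] = √(216/35)
  +(−1)^0/∏(0,1,1,0,2,2)! = 1/4  (running 1/4)
⟨..|..⟩ = √(216/35)·(1/4) = +0.621059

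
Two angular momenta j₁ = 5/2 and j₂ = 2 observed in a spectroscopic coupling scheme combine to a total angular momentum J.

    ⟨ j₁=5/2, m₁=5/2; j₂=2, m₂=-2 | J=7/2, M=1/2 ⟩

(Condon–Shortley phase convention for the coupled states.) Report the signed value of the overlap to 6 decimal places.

j₁+j₂−J=1  J+j₁−j₂=4  J−j₁+j₂=3  j₁+j₂+J+1=9
(j₁±m₁, j₂±m₂, J±M) = (5,0,0,4,4,3)
P² = 9216/7
sum k=0..0:
  [0] +1/144 = 1/144
S = 1/144
C² = P²·S² = 4/63 ; C = +0.251976

+0.251976  (= +√(4/63))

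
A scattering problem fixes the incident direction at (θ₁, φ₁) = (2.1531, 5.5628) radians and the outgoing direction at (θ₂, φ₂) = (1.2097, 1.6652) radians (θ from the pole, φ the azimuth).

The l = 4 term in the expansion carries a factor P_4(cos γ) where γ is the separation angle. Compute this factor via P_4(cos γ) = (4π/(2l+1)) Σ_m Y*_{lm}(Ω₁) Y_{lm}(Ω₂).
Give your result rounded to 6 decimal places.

-0.325801

Summing Y*_{l m}(θ₁,φ₁)·Y_{l m}(θ₂,φ₂) over m ∈ [−4, 4]; prefactor 4π/(2·4+1) = 1.396263:
  m=-4: Y*=-0.20809 - 0.05537j  Y=0.31507 - 0.12497j  product -0.07248 + 0.00856j
  m=-3: Y*=0.22324 + 0.33316j  Y=0.10117 + 0.34764j  product -0.09323 + 0.11131j
  m=-2: Y*=0.03380 - 0.25848j  Y=0.03631 - 0.00694j  product -0.00057 - 0.00962j
  m=-1: Y*=0.14418 - 0.12656j  Y=0.03134 + 0.33099j  product 0.04641 + 0.04376j
  m=+0: Y*=-0.30379 + 0.00000j  Y=-0.02109 + 0.00000j  product 0.00641 + 0.00000j
  m=+1: Y*=-0.14418 - 0.12656j  Y=-0.03134 + 0.33099j  product 0.04641 - 0.04376j
  m=+2: Y*=0.03380 + 0.25848j  Y=0.03631 + 0.00694j  product -0.00057 + 0.00962j
  m=+3: Y*=-0.22324 + 0.33316j  Y=-0.10117 + 0.34764j  product -0.09323 - 0.11131j
  m=+4: Y*=-0.20809 + 0.05537j  Y=0.31507 + 0.12497j  product -0.07248 - 0.00856j
Accumulated sum -0.23334 + 0.00000j; after 4π/(2l+1) scaling, -0.32580 + 0.00000j ⇒ P_4 = -0.325801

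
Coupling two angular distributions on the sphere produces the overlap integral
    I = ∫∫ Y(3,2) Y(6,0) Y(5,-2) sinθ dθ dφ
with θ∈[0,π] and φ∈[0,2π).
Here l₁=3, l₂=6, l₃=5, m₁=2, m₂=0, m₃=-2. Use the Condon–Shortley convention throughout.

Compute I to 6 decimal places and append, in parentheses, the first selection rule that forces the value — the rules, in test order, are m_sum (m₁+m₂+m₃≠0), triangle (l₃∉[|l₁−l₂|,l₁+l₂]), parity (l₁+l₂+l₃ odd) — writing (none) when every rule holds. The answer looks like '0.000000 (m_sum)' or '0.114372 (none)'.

-0.165130 (none)

m-sum 0 ✓  L=14 even ✓  3≤5≤9 ✓
Π(2lᵢ+1) = 7×13×11 = 1001
triangle coeff Δ(3,6,5) = 1/675675
Σ_t [1,3]: t=1:−1/8640 t=2:+1/2304 t=3:−1/8640 = 7/34560
(3j)²=7/429 [(3 6 5; 0 0 0)], sign=-1
Σ_t [0,1]: t=0:+1/34560 t=1:−1/8640 = -1/11520
(3j)²=3/143 [(3 6 5; 2 0 -2)], sign=+1
⇒ 4πI² = 49/143
I = (-1)√(49/143/(4π)) = -0.16512966
No selection rule forces the value: the integral is nonzero (none).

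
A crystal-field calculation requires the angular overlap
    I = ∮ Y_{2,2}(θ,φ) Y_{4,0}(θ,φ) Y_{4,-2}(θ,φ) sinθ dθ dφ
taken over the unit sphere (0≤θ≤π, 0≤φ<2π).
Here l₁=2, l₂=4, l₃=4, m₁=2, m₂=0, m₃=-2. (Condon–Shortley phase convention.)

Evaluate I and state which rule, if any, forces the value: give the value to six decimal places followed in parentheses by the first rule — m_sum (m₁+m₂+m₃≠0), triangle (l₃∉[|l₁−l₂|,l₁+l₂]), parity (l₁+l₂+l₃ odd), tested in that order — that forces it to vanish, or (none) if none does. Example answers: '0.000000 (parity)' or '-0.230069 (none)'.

Checks pass: Σm=0; 10 even; l₃=4∈[2,6].
(2·2+1)(2·4+1)(2·4+1) = 405
Δ: 2! 2! 6! / 11! → 1/13860
sum: t=0:+1/192 t=1:−1/36 t=2:+1/192 = -5/288
3j²(2 4 4; 0 0 0) = Δ·Π!·Σ² = 20/693  (sign -1)
sum: t=0:+1/192 = 1/192
3j²(2 4 4; 2 0 -2) = Δ·Π!·Σ² = 3/77  (sign +1)
combine: 4πI² = 405·20/693·3/77 = 2700/5929
take √, sign -1: I = -0.19036462
No selection rule forces the value: the integral is nonzero (none).

-0.190365 (none)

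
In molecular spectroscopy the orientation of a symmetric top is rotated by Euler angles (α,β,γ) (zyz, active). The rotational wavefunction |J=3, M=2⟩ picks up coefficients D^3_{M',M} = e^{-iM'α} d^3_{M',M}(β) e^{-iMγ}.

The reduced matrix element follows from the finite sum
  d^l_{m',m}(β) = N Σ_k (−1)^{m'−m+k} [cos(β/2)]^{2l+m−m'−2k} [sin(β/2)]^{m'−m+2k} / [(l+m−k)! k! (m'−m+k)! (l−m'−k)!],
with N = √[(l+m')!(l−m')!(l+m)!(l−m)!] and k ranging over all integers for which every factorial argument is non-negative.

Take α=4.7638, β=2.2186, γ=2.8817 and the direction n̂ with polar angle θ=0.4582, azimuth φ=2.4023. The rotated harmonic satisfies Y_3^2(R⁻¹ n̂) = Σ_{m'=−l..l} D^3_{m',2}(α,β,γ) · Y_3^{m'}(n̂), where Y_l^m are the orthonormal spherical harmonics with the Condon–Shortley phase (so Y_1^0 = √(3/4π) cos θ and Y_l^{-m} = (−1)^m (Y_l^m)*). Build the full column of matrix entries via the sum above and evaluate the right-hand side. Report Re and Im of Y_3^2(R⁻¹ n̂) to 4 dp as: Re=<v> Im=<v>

Re=0.0055 Im=-0.3017

Need the full column D^3_{m',2} for m'=−3..3 at α=4.7638, β=2.2186, γ=2.8817.
cos(β/2)=0.445288, sin(β/2)=0.895387
d^3_{-3,2}: single k=5 term ⇒ +0.627728;  D = -0.391784+0.490456i
d^3_{-2,2}: k∈[4..5] ⇒ +0.637230 -0.515306 = +0.121924;  D = -0.099046-0.071101i
d^3_{-1,2}: k∈[3..4] ⇒ +0.400855 -0.810393 = -0.409539;  D = -0.221413+0.344526i
d^3_{0,2}: k∈[2..3] ⇒ +0.172643 -0.698051 = -0.525408;  D = -0.456015-0.260967i
d^3_{1,2}: k∈[1..2] ⇒ +0.049570 -0.400855 = -0.351285;  D = +0.158583-0.313452i
d^3_{2,2}: k∈[0..1] ⇒ +0.007796 -0.157600 = -0.149805;  D = +0.136970+0.060669i
d^3_{3,2}: single k=0 term ⇒ -0.038397;  D = -0.013725+0.035860i
Y_3^{m'}(θ=0.4582,φ=2.4023) and Σ D·Y over m':
  (-0.3918+0.4905i)·(+0.0218-0.0288i)  (-0.0990-0.0711i)·(+0.0165+0.1786i)  (-0.2214+0.3445i)·(-0.3192-0.2910i)  (-0.4560-0.2610i)·(+0.3419+0.0000i)  (+0.1586-0.3135i)·(+0.3192-0.2910i)  (+0.1370+0.0607i)·(+0.0165-0.1786i)  (-0.0137+0.0359i)·(-0.0218-0.0288i)
Y_3^2(R⁻¹ n̂) = +0.005495-0.301715i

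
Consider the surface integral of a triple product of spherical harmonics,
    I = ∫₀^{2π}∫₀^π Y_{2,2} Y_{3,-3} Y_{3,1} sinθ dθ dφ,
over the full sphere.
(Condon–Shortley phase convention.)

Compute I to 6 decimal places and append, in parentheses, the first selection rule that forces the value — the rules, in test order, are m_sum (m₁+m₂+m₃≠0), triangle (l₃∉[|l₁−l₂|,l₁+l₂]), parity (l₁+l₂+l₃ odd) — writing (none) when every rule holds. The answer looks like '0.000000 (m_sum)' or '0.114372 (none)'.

m-sum 0 ✓  L=8 even ✓  1≤3≤5 ✓
Π(2lᵢ+1) = 5×7×7 = 245
triangle coeff Δ(2,3,3) = 1/3780
Σ_t [0,2]: t=0:+1/24 t=1:−1/4 t=2:+1/24 = -1/6
(3j)²=4/105 [(2 3 3; 0 0 0)], sign=+1
Σ_t [0,0]: t=0:+1/96 = 1/96
(3j)²=1/42 [(2 3 3; 2 -3 1)], sign=+1
⇒ 4πI² = 2/9
I = (+1)√(2/9/(4π)) = 0.13298076
No selection rule forces the value: the integral is nonzero (none).

0.132981 (none)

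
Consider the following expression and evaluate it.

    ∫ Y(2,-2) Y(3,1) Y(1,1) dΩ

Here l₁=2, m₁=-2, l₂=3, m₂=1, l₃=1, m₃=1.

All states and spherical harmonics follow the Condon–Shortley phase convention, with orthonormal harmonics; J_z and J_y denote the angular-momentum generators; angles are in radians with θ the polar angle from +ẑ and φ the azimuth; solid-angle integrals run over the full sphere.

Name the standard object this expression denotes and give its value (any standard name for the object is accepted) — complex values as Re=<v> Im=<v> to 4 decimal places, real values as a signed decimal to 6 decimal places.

This is a Gaunt coefficient — the integral of a triple product of spherical harmonics over the sphere.
Rules hold: Σm=0, L=6 even, 1≤1≤5.
N = 5·7·3 = 105
Δ = 4!·0!·2!/7! = 1/105
Racah Σ t=2..2: t=2:+1/4 = 1/4
⇒ 3j(2 3 1; 0 0 0)² = 3/35, sgn -1
Racah Σ t=4..4: t=4:+1/48 = 1/48
⇒ 3j(2 3 1; -2 1 1)² = 1/105, sgn +1
4πI² = N·(3j₀)²·(3jₘ)² = 3/35
I = -1·√(0.0857143/4π) = -0.08258890

Gaunt coefficient, -0.082589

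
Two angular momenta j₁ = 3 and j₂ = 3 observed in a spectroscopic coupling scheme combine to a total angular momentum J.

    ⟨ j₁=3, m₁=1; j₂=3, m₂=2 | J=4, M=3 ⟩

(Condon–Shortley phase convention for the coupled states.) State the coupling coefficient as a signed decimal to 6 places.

−√(1/11) = -0.301511

triangle: 2!·4!·4!/11! = 1152/39916800
(j±m)!: 4!·2!·5!·1!·7!·1! = 29030400
prefactor² = (2J+1)·Δ·N² = 82944/11
  k=1: −1/(1!·1!·1!·4!·3!·0!) = -1/144
  k=2: +1/(2!·0!·0!·3!·4!·1!) = 1/288
Σ = -1/288  ⇒  CG² = 82944/11·(-1/288)² = 1/11
CG = −√(1/11) = -0.301511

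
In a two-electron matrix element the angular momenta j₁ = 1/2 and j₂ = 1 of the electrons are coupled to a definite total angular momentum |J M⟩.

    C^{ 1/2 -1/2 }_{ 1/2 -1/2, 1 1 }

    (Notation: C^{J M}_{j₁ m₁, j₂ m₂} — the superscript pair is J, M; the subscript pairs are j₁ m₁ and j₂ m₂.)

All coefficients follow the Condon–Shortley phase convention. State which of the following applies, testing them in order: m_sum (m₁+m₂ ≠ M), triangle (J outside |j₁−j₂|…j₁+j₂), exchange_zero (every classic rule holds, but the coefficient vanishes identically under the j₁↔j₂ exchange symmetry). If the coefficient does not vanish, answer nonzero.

m_sum

m-sum: m₁+m₂ = -1/2+1 = 1/2, M = -1/2  ✗ ⇒ coefficient is 0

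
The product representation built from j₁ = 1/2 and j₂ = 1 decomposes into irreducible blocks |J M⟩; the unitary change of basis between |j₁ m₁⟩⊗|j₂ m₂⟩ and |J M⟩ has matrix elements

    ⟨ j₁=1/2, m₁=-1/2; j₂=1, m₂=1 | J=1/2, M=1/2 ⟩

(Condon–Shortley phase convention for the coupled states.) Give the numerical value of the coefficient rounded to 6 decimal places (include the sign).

−√(2/3) ≈ -0.816497

√[2·1!0!1!/3! · 0!1!2!0!1!0!] = √(2/3)
  +(−1)^1/∏(1,0,0,1,0,0)! = -1  (running -1)
⟨..|..⟩ = √(2/3)·(-1) = -0.816497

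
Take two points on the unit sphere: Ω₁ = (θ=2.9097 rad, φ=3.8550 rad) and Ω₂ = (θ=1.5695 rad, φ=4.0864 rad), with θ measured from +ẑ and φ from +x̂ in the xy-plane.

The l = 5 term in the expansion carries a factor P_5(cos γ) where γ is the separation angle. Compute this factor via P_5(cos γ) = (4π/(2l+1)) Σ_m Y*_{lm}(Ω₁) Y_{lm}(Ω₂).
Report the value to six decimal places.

Addition theorem: P_5(cos γ) = (4π/11) Σ_m Y*_{lm}(Ω₁) Y_{lm}(Ω₂), m = −5…5:
  m=-5: Y*=(0.000271, 0.000123)  Y=(-0.005406, -0.464099)  product (0.000056, -0.000126)
  m=-4: Y*=(0.003821, -0.001132)  Y=(-0.001529, 0.001133)  product (-0.000005, 0.000006)
  m=-3: Y*=(0.017036, -0.026612)  Y=(-0.329745, -0.104599)  product (-0.008401, 0.006993)
  m=-2: Y*=(-0.023019, -0.158770)  Y=(0.000689, 0.002086)  product (0.000315, -0.000157)
  m=-1: Y*=(-0.366207, -0.316941)  Y=(-0.187648, 0.259545)  product (0.150978, -0.035574)
  m=+0: Y*=(-0.593911, -0.000000)  Y=(0.002274, 0.000000)  product (-0.001351, -0.000000)
  m=+1: Y*=(0.366207, -0.316941)  Y=(0.187648, 0.259545)  product (0.150978, 0.035574)
  m=+2: Y*=(-0.023019, 0.158770)  Y=(0.000689, -0.002086)  product (0.000315, 0.000157)
  m=+3: Y*=(-0.017036, -0.026612)  Y=(0.329745, -0.104599)  product (-0.008401, -0.006993)
  m=+4: Y*=(0.003821, 0.001132)  Y=(-0.001529, -0.001133)  product (-0.000005, -0.000006)
  m=+5: Y*=(-0.000271, 0.000123)  Y=(0.005406, -0.464099)  product (0.000056, 0.000126)
Accumulated sum (0.284537, 0.000000); after 4π/(2l+1) scaling, (0.325054, 0.000000) ⇒ P_5 = 0.325054

0.325054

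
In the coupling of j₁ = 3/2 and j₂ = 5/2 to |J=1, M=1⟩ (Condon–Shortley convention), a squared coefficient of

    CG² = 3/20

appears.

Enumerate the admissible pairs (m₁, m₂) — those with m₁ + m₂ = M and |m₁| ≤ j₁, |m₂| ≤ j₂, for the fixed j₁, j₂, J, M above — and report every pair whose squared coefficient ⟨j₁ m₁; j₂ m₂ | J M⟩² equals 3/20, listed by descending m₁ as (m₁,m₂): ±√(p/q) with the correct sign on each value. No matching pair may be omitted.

(1/2,1/2): −√(3/20)

Admissible pairs with m₁+m₂ = M = 1: (-3/2,5/2), (-1/2,3/2), (1/2,1/2), (3/2,-1/2)
  (m₁,m₂)=(3/2,-1/2): CG² = 1/20, CG = +√(1/20)
  (m₁,m₂)=(1/2,1/2): CG² = 3/20, CG = −√(3/20)   ← matches the target
  (m₁,m₂)=(-1/2,3/2): CG² = 3/10, CG = +√(3/10)
  (m₁,m₂)=(-3/2,5/2): CG² = 1/2, CG = −√(1/2)
Pairs with CG² = 3/20: (1/2,1/2): −√(3/20)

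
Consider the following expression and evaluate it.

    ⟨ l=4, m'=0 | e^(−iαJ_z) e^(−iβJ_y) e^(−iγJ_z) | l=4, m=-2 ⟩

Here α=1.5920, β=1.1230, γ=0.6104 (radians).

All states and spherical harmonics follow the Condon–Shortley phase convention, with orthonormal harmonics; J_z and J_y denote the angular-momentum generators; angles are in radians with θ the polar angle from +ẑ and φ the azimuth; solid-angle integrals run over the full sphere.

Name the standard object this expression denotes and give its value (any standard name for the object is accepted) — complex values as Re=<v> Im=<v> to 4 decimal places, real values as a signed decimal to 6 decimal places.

This is a Wigner D-matrix element — the rotation-matrix element ⟨l m'| R(α,β,γ) |l m⟩ in the angular-momentum basis.
Split into d^4_{0,-2}(β=1.1230) × two z-phases.
With c≡cos(β/2)=0.846457 and s≡sin(β/2)=0.532456, N=[24·24·2·720]^{1/2}=910.735966
Admissible k: 0..2 (factorial args all ≥0)
  k=0: (−1)^2·910.7360/(96)·0.8465^6·0.5325^2 = +0.989282
  k=1: (−1)^3·910.7360/(36)·0.8465^4·0.5325^4 = -1.043871
  k=2: (−1)^4·910.7360/(96)·0.8465^2·0.5325^6 = +0.154895
d^4_{0,-2}(1.1230) = +0.989282 -1.043871 +0.154895 = +0.100305
Attach z-rotation phases: D = e^{-i(0)(1.5920)}·(+0.100305)·e^{-i(-2)(0.6104)} = +0.034394+0.094224i

Wigner D-matrix element, Re=0.0344 Im=0.0942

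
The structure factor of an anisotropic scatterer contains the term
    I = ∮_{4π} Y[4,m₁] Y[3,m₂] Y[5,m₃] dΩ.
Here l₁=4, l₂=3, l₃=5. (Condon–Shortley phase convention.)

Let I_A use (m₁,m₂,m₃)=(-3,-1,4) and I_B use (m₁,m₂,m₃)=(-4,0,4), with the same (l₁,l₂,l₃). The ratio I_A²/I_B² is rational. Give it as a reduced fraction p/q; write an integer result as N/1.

1/24

Same 4,3,5: normalisation and zero-m 3j drop out of the ratio.
A: Δ: 2! 6! 4! / 13! → 1/180180; sum: t=1:−1/4320 t=2:+1/5760 = -1/17280; 3j²(4 3 5; -3 -1 4) = Δ·Π!·Σ² = 7/4290  (sign +1)
B: Δ: 2! 6! 4! / 13! → 1/180180; sum: t=2:+1/8640 = 1/8640; 3j²(4 3 5; -4 0 4) = Δ·Π!·Σ² = 28/715  (sign -1)
I_A²/I_B² = (7/4290)/(28/715) = 1/24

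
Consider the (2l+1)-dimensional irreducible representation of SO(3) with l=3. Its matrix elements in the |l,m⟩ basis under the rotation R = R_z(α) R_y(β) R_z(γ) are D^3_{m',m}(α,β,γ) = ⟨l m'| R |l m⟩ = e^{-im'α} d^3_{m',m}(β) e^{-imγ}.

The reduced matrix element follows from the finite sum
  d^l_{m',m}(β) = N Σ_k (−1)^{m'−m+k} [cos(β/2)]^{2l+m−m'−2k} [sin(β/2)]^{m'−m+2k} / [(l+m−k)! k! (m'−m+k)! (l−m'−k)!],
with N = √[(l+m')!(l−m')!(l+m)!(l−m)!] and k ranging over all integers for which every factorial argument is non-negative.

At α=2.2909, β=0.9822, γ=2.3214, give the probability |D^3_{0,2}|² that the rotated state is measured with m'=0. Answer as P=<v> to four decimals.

D^3_{0,2}(2.2909,0.9822,2.3214) = e^{-i·0·2.2909}·d^3_{0,2}(0.9822)·e^{-i·2·2.3214}. Compute d first:
With c≡cos(β/2)=0.881815 and s≡sin(β/2)=0.471596, N=[6·6·120·1]^{1/2}=65.726707
Admissible k: 2..3 (factorial args all ≥0)
  k=2: (−1)^0·65.7267/(12)·0.8818^4·0.4716^2 = +0.736564
  k=3: (−1)^1·65.7267/(12)·0.8818^2·0.4716^4 = -0.210667
d^3_{0,2}(0.9822) = +0.736564 -0.210667 = +0.525897
|D^3_{0,2}|² = |d^3_{0,2}(β)|² = (+0.525897)² = 0.276568 (the z-rotation phases have unit modulus)

P=0.2766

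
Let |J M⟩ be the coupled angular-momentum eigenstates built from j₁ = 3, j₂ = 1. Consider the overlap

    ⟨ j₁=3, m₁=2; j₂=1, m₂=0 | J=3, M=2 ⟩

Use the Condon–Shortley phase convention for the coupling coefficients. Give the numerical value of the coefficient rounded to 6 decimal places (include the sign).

√[7·1!5!1!/8! · 5!1!1!1!5!1!] = √(300)
  +(−1)^0/∏(0,1,1,1,4,0)! = 1/24  (running 1/24)
  +(−1)^1/∏(1,0,0,0,5,1)! = -1/120  (running 1/30)
⟨..|..⟩ = √(300)·(1/30) = +0.577350

+√(1/3) ≈ +0.577350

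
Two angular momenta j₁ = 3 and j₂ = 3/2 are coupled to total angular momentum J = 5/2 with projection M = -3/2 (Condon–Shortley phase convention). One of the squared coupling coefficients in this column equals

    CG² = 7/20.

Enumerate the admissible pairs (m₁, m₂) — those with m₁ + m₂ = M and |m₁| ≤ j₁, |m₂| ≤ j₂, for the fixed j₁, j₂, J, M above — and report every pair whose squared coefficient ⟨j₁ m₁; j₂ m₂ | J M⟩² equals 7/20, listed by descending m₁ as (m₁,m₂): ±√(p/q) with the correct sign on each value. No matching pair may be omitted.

Admissible pairs with m₁+m₂ = M = -3/2: (-3,3/2), (-2,1/2), (-1,-1/2), (0,-3/2)
  (m₁,m₂)=(0,-3/2): CG² = 9/35, CG = +√(9/35)
  (m₁,m₂)=(-1,-1/2): CG² = 7/20, CG = −√(7/20)   ← matches the target
  (m₁,m₂)=(-2,1/2): CG² = 1/14, CG = +√(1/14)
  (m₁,m₂)=(-3,3/2): CG² = 9/28, CG = +√(9/28)
Pairs with CG² = 7/20: (-1,-1/2): −√(7/20)

(-1,-1/2): −√(7/20)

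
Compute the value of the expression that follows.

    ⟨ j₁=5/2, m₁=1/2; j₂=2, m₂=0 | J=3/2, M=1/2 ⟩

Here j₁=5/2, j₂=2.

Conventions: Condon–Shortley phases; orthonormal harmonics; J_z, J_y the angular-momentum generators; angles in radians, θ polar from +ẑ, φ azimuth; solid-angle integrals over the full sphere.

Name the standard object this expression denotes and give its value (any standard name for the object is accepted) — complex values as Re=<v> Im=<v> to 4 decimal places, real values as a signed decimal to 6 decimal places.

This is a Clebsch–Gordan (vector-coupling) coefficient.
triangle: 3!*2!*1!/7! = 12/5040
(j±m)!: 3!*2!*2!*2!*2!*1! = 96
prefactor² = (2J+1)*Δ*N² = 32/35
  k=1: −1/(1!*2!*1!*1!*1!*0!) = -1/2
  k=2: +1/(2!*1!*0!*0!*2!*1!) = 1/4
Σ = -1/4  ⇒  CG² = 32/35*(-1/4)² = 2/35
CG = −√(2/35) = -0.239046

Clebsch–Gordan coefficient, −√(2/35) ≈ -0.239046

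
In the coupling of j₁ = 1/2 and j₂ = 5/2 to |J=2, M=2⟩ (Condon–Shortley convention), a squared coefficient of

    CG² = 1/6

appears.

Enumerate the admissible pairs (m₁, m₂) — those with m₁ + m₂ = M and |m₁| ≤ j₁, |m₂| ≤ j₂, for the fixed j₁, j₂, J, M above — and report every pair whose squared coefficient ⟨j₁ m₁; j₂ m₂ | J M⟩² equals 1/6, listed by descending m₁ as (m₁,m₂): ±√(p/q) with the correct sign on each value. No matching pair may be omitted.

(1/2,3/2): +√(1/6)

Admissible pairs with m₁+m₂ = M = 2: (-1/2,5/2), (1/2,3/2)
  (m₁,m₂)=(1/2,3/2): CG² = 1/6, CG = +√(1/6)   ← matches the target
  (m₁,m₂)=(-1/2,5/2): CG² = 5/6, CG = −√(5/6)
Pairs with CG² = 1/6: (1/2,3/2): +√(1/6)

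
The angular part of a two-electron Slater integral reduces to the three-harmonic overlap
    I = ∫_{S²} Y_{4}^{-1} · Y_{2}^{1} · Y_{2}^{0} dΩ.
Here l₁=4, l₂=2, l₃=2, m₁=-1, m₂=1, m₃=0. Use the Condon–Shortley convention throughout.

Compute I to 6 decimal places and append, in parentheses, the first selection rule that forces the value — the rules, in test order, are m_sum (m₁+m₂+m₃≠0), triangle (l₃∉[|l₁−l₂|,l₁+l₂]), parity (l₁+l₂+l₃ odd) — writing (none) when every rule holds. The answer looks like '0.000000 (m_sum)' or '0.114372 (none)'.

-0.220728 (none)

Checks pass: Σm=0; 8 even; l₃=2∈[2,6].
(2·4+1)(2·2+1)(2·2+1) = 225
Δ: 4! 4! 0! / 9! → 1/630
sum: t=2:+1/16 = 1/16
3j²(4 2 2; 0 0 0) = Δ·Π!·Σ² = 2/35  (sign +1)
sum: t=3:−1/24 = -1/24
3j²(4 2 2; -1 1 0) = Δ·Π!·Σ² = 1/21  (sign -1)
combine: 4πI² = 225·2/35·1/21 = 30/49
take √, sign -1: I = -0.22072812
No selection rule forces the value: the integral is nonzero (none).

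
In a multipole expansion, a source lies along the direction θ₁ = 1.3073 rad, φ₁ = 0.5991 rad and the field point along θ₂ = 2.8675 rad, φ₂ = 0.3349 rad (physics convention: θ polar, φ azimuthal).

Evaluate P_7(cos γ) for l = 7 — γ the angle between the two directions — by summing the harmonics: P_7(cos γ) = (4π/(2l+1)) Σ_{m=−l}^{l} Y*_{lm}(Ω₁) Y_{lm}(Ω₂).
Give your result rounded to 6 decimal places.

-0.003343

Term-by-term m-sum for l=7 (normalisation 4π/15 = 0.837758):
  [-7]  conj(Y_{7,-7})(Ω₁) = (-0.193856, -0.339609) ; Y_{7,-7}(Ω₂) = (-0.000037, -0.000038) ; Δ = (-0.000006, 0.000020)
  [-6]  conj(Y_{7,-6})(Ω₁) = (-0.354899, -0.172754) ; Y_{7,-6}(Ω₂) = (0.000301, 0.000641) ; Δ = (0.000004, -0.000280)
  [-5]  conj(Y_{7,-5})(Ω₁) = (0.035968, -0.005292) ; Y_{7,-5}(Ω₂) = (-0.000610, -0.005858) ; Δ = (-0.000053, -0.000207)
  [-4]  conj(Y_{7,-4})(Ω₁) = (0.258548, -0.238551) ; Y_{7,-4}(Ω₂) = (-0.007862, 0.033396) ; Δ = (0.005934, 0.010510)
  [-3]  conj(Y_{7,-3})(Ω₁) = (0.018318, -0.079487) ; Y_{7,-3}(Ω₂) = (0.076073, -0.119710) ; Δ = (-0.008122, -0.008240)
  [-2]  conj(Y_{7,-2})(Ω₁) = (0.113336, 0.289971) ; Y_{7,-2}(Ω₂) = (-0.310331, 0.245760) ; Δ = (-0.106435, -0.062133)
  [-1]  conj(Y_{7,-1})(Ω₁) = (0.102576, 0.070041) ; Y_{7,-1}(Ω₂) = (0.594886, -0.207026) ; Δ = (0.075521, 0.020430)
  [+0]  conj(Y_{7,0})(Ω₁) = (-0.296767, -0.000000) ; Y_{7,0}(Ω₂) = (-0.209999, 0.000000) ; Δ = (0.062321, 0.000000)
  [+1]  conj(Y_{7,1})(Ω₁) = (-0.102576, 0.070041) ; Y_{7,1}(Ω₂) = (-0.594886, -0.207026) ; Δ = (0.075521, -0.020430)
  [+2]  conj(Y_{7,2})(Ω₁) = (0.113336, -0.289971) ; Y_{7,2}(Ω₂) = (-0.310331, -0.245760) ; Δ = (-0.106435, 0.062133)
  [+3]  conj(Y_{7,3})(Ω₁) = (-0.018318, -0.079487) ; Y_{7,3}(Ω₂) = (-0.076073, -0.119710) ; Δ = (-0.008122, 0.008240)
  [+4]  conj(Y_{7,4})(Ω₁) = (0.258548, 0.238551) ; Y_{7,4}(Ω₂) = (-0.007862, -0.033396) ; Δ = (0.005934, -0.010510)
  [+5]  conj(Y_{7,5})(Ω₁) = (-0.035968, -0.005292) ; Y_{7,5}(Ω₂) = (0.000610, -0.005858) ; Δ = (-0.000053, 0.000207)
  [+6]  conj(Y_{7,6})(Ω₁) = (-0.354899, 0.172754) ; Y_{7,6}(Ω₂) = (0.000301, -0.000641) ; Δ = (0.000004, 0.000280)
  [+7]  conj(Y_{7,7})(Ω₁) = (0.193856, -0.339609) ; Y_{7,7}(Ω₂) = (0.000037, -0.000038) ; Δ = (-0.000006, -0.000020)
Total Σ_m = (-0.003991, 0.000000). Multiply by 0.837758: (-0.003343, 0.000000). P_7(cos γ) = -0.003343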